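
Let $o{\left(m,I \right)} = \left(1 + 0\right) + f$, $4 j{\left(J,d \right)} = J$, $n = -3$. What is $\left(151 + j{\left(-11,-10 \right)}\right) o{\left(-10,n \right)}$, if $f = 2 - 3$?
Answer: $0$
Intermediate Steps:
$f = -1$ ($f = 2 - 3 = -1$)
$j{\left(J,d \right)} = \frac{J}{4}$
$o{\left(m,I \right)} = 0$ ($o{\left(m,I \right)} = \left(1 + 0\right) - 1 = 1 - 1 = 0$)
$\left(151 + j{\left(-11,-10 \right)}\right) o{\left(-10,n \right)} = \left(151 + \frac{1}{4} \left(-11\right)\right) 0 = \left(151 - \frac{11}{4}\right) 0 = \frac{593}{4} \cdot 0 = 0$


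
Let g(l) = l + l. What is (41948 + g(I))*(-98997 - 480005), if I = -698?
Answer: -23479689104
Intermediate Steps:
g(l) = 2*l
(41948 + g(I))*(-98997 - 480005) = (41948 + 2*(-698))*(-98997 - 480005) = (41948 - 1396)*(-579002) = 40552*(-579002) = -23479689104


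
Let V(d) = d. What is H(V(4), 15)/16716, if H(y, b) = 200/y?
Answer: 25/8358 ≈ 0.0029911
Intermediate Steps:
H(V(4), 15)/16716 = (200/4)/16716 = (200*(¼))*(1/16716) = 50*(1/16716) = 25/8358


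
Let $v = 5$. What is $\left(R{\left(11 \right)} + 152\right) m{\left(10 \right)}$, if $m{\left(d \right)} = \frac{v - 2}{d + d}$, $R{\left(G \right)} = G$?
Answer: $\frac{489}{20} \approx 24.45$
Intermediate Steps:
$m{\left(d \right)} = \frac{3}{2 d}$ ($m{\left(d \right)} = \frac{5 - 2}{d + d} = \frac{3}{2 d}$)
$\left(R{\left(11 \right)} + 152\right) m{\left(10 \right)} = \left(11 + 152\right) \frac{3}{2 \cdot 10} = 163 \cdot \frac{3}{2} \cdot \frac{1}{10} = 163 \cdot \frac{3}{20} = \frac{489}{20}$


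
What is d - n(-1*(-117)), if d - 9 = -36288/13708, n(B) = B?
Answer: -379188/3427 ≈ -110.65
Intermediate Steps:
d = 21771/3427 (d = 9 - 36288/13708 = 9 - 36288*1/13708 = 9 - 9072/3427 = 21771/3427 ≈ 6.3528)
d - n(-1*(-117)) = 21771/3427 - (-1)*(-117) = 21771/3427 - 1*117 = 21771/3427 - 117 = -379188/3427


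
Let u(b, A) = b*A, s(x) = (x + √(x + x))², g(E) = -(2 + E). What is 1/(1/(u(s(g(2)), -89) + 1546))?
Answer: 834 + 1424*I*√2 ≈ 834.0 + 2013.8*I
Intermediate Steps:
g(E) = -2 - E
s(x) = (x + √2*√x)² (s(x) = (x + √(2*x))² = (x + √2*√x)²)
u(b, A) = A*b
1/(1/(u(s(g(2)), -89) + 1546)) = 1/(1/(-89*((-2 - 1*2) + √2*√(-2 - 1*2))² + 1546)) = 1/(1/(-89*((-2 - 2) + √2*√(-2 - 2))² + 1546)) = 1/(1/(-89*(-4 + √2*√(-4))² + 1546)) = 1/(1/(-89*(-4 + √2*(2*I))² + 1546)) = 1/(1/(-89*(-4 + 2*I*√2)² + 1546)) = 1/(1/(1546 - 89*(-4 + 2*I*√2)²)) = 1546 - 89*(-4 + 2*I*√2)²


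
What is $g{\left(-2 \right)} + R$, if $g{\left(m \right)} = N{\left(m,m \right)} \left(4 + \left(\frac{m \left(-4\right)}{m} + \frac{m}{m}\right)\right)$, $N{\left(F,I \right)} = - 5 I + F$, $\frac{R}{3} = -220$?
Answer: $-652$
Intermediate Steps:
$R = -660$ ($R = 3 \left(-220\right) = -660$)
$N{\left(F,I \right)} = F - 5 I$
$g{\left(m \right)} = - 4 m$ ($g{\left(m \right)} = \left(m - 5 m\right) \left(4 + \left(\frac{m \left(-4\right)}{m} + \frac{m}{m}\right)\right) = - 4 m \left(4 + \left(\frac{\left(-4\right) m}{m} + 1\right)\right) = - 4 m \left(4 + \left(-4 + 1\right)\right) = - 4 m \left(4 - 3\right) = - 4 m 1 = - 4 m$)
$g{\left(-2 \right)} + R = \left(-4\right) \left(-2\right) - 660 = 8 - 660 = -652$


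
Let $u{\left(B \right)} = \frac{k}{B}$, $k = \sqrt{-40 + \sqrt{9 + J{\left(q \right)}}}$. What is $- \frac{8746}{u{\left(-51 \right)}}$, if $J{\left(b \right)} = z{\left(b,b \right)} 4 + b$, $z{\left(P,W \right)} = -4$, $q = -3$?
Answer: $\frac{446046}{\sqrt{-40 + i \sqrt{10}}} \approx 2776.9 - 70362.0 i$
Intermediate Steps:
$J{\left(b \right)} = -16 + b$ ($J{\left(b \right)} = \left(-4\right) 4 + b = -16 + b$)
$k = \sqrt{-40 + i \sqrt{10}}$ ($k = \sqrt{-40 + \sqrt{9 - 19}} = \sqrt{-40 + \sqrt{-10}} = \sqrt{-40 + i \sqrt{10}} \approx 0.24981 + 6.3295 i$)
$u{\left(B \right)} = \frac{\sqrt{-40 + i \sqrt{10}}}{B}$
$- \frac{8746}{u{\left(-51 \right)}} = - \frac{8746}{\frac{1}{-51} \sqrt{-40 + i \sqrt{10}}} = - \frac{8746}{\left(- \frac{1}{51}\right) \sqrt{-40 + i \sqrt{10}}} = - 8746 \left(- \frac{51}{\sqrt{-40 + i \sqrt{10}}}\right) = \frac{446046}{\sqrt{-40 + i \sqrt{10}}}$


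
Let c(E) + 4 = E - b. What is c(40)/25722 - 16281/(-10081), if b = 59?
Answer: 418548019/259303482 ≈ 1.6141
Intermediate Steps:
c(E) = -63 + E (c(E) = -4 + (E - 1*59) = -4 + (E - 59) = -4 + (-59 + E) = -63 + E)
c(40)/25722 - 16281/(-10081) = (-63 + 40)/25722 - 16281/(-10081) = -23*1/25722 - 16281*(-1/10081) = -23/25722 + 16281/10081 = 418548019/259303482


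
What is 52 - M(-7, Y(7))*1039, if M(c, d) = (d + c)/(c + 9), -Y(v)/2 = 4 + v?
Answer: 30235/2 ≈ 15118.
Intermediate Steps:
Y(v) = -8 - 2*v (Y(v) = -2*(4 + v) = -8 - 2*v)
M(c, d) = (c + d)/(9 + c)
52 - M(-7, Y(7))*1039 = 52 - (-7 + (-8 - 2*7))/(9 - 7)*1039 = 52 - (-7 + (-8 - 14))/2*1039 = 52 - (-7 - 22)/2*1039 = 52 - (-29)/2*1039 = 52 - 1*(-29/2)*1039 = 52 + (29/2)*1039 = 52 + 30131/2 = 30235/2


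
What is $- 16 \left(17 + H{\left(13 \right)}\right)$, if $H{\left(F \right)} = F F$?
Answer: $-2976$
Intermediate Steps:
$H{\left(F \right)} = F^{2}$
$- 16 \left(17 + H{\left(13 \right)}\right) = - 16 \left(17 + 13^{2}\right) = - 16 \left(17 + 169\right) = \left(-16\right) 186 = -2976$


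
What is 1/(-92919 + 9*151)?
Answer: -1/91560 ≈ -1.0922e-5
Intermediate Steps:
1/(-92919 + 9*151) = 1/(-92919 + 1359) = 1/(-91560) = -1/91560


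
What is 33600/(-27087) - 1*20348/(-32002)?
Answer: -87350154/144473029 ≈ -0.60461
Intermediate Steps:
33600/(-27087) - 1*20348/(-32002) = 33600*(-1/27087) - 20348*(-1/32002) = -11200/9029 + 10174/16001 = -87350154/144473029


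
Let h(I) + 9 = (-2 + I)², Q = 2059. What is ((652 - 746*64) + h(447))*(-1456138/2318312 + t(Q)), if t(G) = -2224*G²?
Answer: -412370585476145138223/289789 ≈ -1.4230e+15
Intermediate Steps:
h(I) = -9 + (-2 + I)²
((652 - 746*64) + h(447))*(-1456138/2318312 + t(Q)) = ((652 - 746*64) + (-9 + (-2 + 447)²))*(-1456138/2318312 - 2224*2059²) = ((652 - 47744) + (-9 + 445²))*(-1456138*1/2318312 - 2224*4239481) = (-47092 + (-9 + 198025))*(-728069/1159156 - 9428605744) = (-47092 + 198016)*(-10929224920520133/1159156) = 150924*(-10929224920520133/1159156) = -412370585476145138223/289789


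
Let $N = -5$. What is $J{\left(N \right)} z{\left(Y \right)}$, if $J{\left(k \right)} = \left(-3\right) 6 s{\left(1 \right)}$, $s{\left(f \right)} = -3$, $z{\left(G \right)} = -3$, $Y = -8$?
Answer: $-162$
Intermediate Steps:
$J{\left(k \right)} = 54$ ($J{\left(k \right)} = \left(-3\right) 6 \left(-3\right) = \left(-18\right) \left(-3\right) = 54$)
$J{\left(N \right)} z{\left(Y \right)} = 54 \left(-3\right) = -162$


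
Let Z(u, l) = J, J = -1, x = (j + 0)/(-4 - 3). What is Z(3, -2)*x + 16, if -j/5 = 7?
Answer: 11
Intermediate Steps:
j = -35 (j = -5*7 = -35)
x = 5 (x = (-35 + 0)/(-4 - 3) = -35/(-7) = -35*(-1/7) = 5)
Z(u, l) = -1
Z(3, -2)*x + 16 = -1*5 + 16 = -5 + 16 = 11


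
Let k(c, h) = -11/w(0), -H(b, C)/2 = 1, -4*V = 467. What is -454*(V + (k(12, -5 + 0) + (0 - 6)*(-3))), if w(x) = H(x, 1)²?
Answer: 46081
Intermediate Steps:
V = -467/4 (V = -¼*467 = -467/4 ≈ -116.75)
H(b, C) = -2 (H(b, C) = -2*1 = -2)
w(x) = 4 (w(x) = (-2)² = 4)
k(c, h) = -11/4
-454*(V + (k(12, -5 + 0) + (0 - 6)*(-3))) = -454*(-467/4 + (-11/4 + (0 - 6)*(-3))) = -454*(-467/4 + (-11/4 - 6*(-3))) = -454*(-467/4 + (-11/4 + 18)) = -454*(-467/4 + 61/4) = -454*(-203/2) = 46081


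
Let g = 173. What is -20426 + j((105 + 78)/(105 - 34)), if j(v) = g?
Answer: -20253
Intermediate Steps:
j(v) = 173
-20426 + j((105 + 78)/(105 - 34)) = -20426 + 173 = -20253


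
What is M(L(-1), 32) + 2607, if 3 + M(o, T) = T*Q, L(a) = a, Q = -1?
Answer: 2572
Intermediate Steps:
M(o, T) = -3 - T (M(o, T) = -3 + T*(-1) = -3 - T)
M(L(-1), 32) + 2607 = (-3 - 1*32) + 2607 = (-3 - 32) + 2607 = -35 + 2607 = 2572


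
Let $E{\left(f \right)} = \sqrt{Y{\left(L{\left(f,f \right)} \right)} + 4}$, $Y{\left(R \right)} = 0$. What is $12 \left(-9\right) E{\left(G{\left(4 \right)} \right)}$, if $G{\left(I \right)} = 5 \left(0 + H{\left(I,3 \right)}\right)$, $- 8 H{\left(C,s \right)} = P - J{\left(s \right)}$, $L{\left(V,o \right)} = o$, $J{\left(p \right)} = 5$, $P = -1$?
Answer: $-216$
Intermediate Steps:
$H{\left(C,s \right)} = \frac{3}{4}$ ($H{\left(C,s \right)} = - \frac{-1 - 5}{8} = \left(- \frac{1}{8}\right) \left(-6\right) = \frac{3}{4}$)
$G{\left(I \right)} = \frac{15}{4}$ ($G{\left(I \right)} = 5 \left(0 + \frac{3}{4}\right) = 5 \cdot \frac{3}{4} = \frac{15}{4}$)
$E{\left(f \right)} = 2$ ($E{\left(f \right)} = \sqrt{0 + 4} = \sqrt{4} = 2$)
$12 \left(-9\right) E{\left(G{\left(4 \right)} \right)} = 12 \left(-9\right) 2 = \left(-108\right) 2 = -216$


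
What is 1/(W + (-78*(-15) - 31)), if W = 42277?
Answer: 1/43416 ≈ 2.3033e-5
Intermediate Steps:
1/(W + (-78*(-15) - 31)) = 1/(42277 + (-78*(-15) - 31)) = 1/(42277 + (1170 - 31)) = 1/(42277 + 1139) = 1/43416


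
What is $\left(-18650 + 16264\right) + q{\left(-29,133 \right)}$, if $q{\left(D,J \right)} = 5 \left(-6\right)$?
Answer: $-2416$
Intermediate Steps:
$q{\left(D,J \right)} = -30$
$\left(-18650 + 16264\right) + q{\left(-29,133 \right)} = \left(-18650 + 16264\right) - 30 = -2386 - 30 = -2416$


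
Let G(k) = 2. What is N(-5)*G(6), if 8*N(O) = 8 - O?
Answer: 13/4 ≈ 3.2500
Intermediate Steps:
N(O) = 1 - O/8 (N(O) = (8 - O)/8 = 1 - O/8)
N(-5)*G(6) = (1 - ⅛*(-5))*2 = (1 + 5/8)*2 = (13/8)*2 = 13/4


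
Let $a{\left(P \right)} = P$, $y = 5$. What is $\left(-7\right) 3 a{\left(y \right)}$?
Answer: $-105$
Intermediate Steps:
$\left(-7\right) 3 a{\left(y \right)} = \left(-7\right) 3 \cdot 5 = \left(-21\right) 5 = -105$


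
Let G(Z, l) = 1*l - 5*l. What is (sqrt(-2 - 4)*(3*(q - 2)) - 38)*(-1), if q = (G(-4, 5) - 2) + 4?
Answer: 38 + 60*I*sqrt(6) ≈ 38.0 + 146.97*I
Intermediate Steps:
G(Z, l) = -4*l (G(Z, l) = l - 5*l = -4*l)
q = -18 (q = (-4*5 - 2) + 4 = (-20 - 2) + 4 = -22 + 4 = -18)
(sqrt(-2 - 4)*(3*(q - 2)) - 38)*(-1) = (sqrt(-2 - 4)*(3*(-18 - 2)) - 38)*(-1) = (sqrt(-6)*(3*(-20)) - 38)*(-1) = ((I*sqrt(6))*(-60) - 38)*(-1) = (-60*I*sqrt(6) - 38)*(-1) = (-38 - 60*I*sqrt(6))*(-1) = 38 + 60*I*sqrt(6)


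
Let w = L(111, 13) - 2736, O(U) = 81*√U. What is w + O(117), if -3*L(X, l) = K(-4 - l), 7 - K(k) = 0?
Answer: -8215/3 + 243*√13 ≈ -1862.2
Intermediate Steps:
K(k) = 7 (K(k) = 7 - 1*0 = 7 + 0 = 7)
L(X, l) = -7/3 (L(X, l) = -⅓*7 = -7/3)
w = -8215/3 (w = -7/3 - 2736 = -8215/3 ≈ -2738.3)
w + O(117) = -8215/3 + 81*√117 = -8215/3 + 81*(3*√13) = -8215/3 + 243*√13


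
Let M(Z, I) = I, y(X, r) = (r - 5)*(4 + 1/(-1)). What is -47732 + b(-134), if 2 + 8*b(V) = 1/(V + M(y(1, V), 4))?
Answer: -49641541/1040 ≈ -47732.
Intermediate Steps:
y(X, r) = -15 + 3*r (y(X, r) = (-5 + r)*(4 - 1) = (-5 + r)*3 = -15 + 3*r)
b(V) = -¼ + 1/(8*(4 + V)) (b(V) = -¼ + 1/(8*(V + 4)) = -¼ + 1/(8*(4 + V)))
-47732 + b(-134) = -47732 + (-7 - 2*(-134))/(8*(4 - 134)) = -47732 + (⅛)*(-7 + 268)/(-130) = -47732 + (⅛)*(-1/130)*261 = -47732 - 261/1040 = -49641541/1040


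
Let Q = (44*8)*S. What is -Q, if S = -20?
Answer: 7040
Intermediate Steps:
Q = -7040 (Q = (44*8)*(-20) = 352*(-20) = -7040)
-Q = -1*(-7040) = 7040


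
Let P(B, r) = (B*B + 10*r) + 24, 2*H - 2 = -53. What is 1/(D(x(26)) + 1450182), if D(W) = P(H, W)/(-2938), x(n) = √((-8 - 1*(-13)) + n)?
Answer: 200283885034584/290448039003503002289 + 470080*√31/290448039003503002289 ≈ 6.8957e-7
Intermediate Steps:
H = -51/2 (H = 1 + (½)*(-53) = 1 - 53/2 = -51/2 ≈ -25.500)
P(B, r) = 24 + B² + 10*r (P(B, r) = (B² + 10*r) + 24 = 24 + B² + 10*r)
x(n) = √(5 + n) (x(n) = √((-8 + 13) + n) = √(5 + n))
D(W) = -2697/11752 - 5*W/1469 (D(W) = (24 + (-51/2)² + 10*W)/(-2938) = (24 + 2601/4 + 10*W)*(-1/2938) = (2697/4 + 10*W)*(-1/2938) = -2697/11752 - 5*W/1469)
1/(D(x(26)) + 1450182) = 1/((-2697/11752 - 5*√(5 + 26)/1469) + 1450182) = 1/((-2697/11752 - 5*√31/1469) + 1450182) = 1/(17042536167/11752 - 5*√31/1469)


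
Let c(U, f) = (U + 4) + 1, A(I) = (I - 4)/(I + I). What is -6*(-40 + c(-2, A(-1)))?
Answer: 222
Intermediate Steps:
A(I) = (-4 + I)/(2*I) (A(I) = (-4 + I)/((2*I)) = (-4 + I)*(1/(2*I)) = (-4 + I)/(2*I))
c(U, f) = 5 + U (c(U, f) = (4 + U) + 1 = 5 + U)
-6*(-40 + c(-2, A(-1))) = -6*(-40 + (5 - 2)) = -6*(-40 + 3) = -6*(-37) = 222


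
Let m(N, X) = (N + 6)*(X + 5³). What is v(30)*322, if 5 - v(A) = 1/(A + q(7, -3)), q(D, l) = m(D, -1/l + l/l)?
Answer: 8076404/5017 ≈ 1609.8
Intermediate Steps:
m(N, X) = (6 + N)*(125 + X) (m(N, X) = (6 + N)*(X + 125) = (6 + N)*(125 + X))
q(D, l) = 756 - 6/l + 125*D + D*(1 - 1/l) (q(D, l) = 750 + 6*(-1/l + l/l) + 125*D + D*(-1/l + l/l) = 750 + 6*(-1/l + 1) + 125*D + D*(-1/l + 1) = 750 + 6*(1 - 1/l) + 125*D + D*(1 - 1/l) = 750 + (6 - 6/l) + 125*D + D*(1 - 1/l) = 756 - 6/l + 125*D + D*(1 - 1/l))
v(A) = 5 - 1/(4927/3 + A) (v(A) = 5 - 1/(A + (756 - 6/(-3) + 126*7 - 1*7/(-3))) = 5 - 1/(A + (756 - 6*(-⅓) + 882 - 1*7*(-⅓))) = 5 - 1/(A + (756 + 2 + 882 + 7/3)) = 5 - 1/(A + 4927/3) = 5 - 1/(4927/3 + A))
v(30)*322 = ((24632 + 15*30)/(4927 + 3*30))*322 = ((24632 + 450)/(4927 + 90))*322 = (25082/5017)*322 = 8076404/5017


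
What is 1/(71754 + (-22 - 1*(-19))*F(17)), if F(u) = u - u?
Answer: 1/71754 ≈ 1.3937e-5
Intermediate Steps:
F(u) = 0
1/(71754 + (-22 - 1*(-19))*F(17)) = 1/(71754 + (-22 - 1*(-19))*0) = 1/(71754 + (-22 + 19)*0) = 1/(71754 - 3*0) = 1/(71754 + 0) = 1/71754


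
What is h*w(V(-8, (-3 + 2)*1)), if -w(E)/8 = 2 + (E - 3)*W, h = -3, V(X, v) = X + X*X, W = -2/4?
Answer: -588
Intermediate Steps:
W = -½ (W = -2*¼ = -½ ≈ -0.50000)
V(X, v) = X + X²
w(E) = -28 + 4*E (w(E) = -8*(2 + (E - 3)*(-½)) = -8*(2 + (-3 + E)*(-½)) = -8*(2 + (3/2 - E/2)) = -8*(7/2 - E/2) = -28 + 4*E)
h*w(V(-8, (-3 + 2)*1)) = -3*(-28 + 4*(-8*(1 - 8))) = -3*(-28 + 4*(-8*(-7))) = -3*(-28 + 4*56) = -3*(-28 + 224) = -3*196 = -588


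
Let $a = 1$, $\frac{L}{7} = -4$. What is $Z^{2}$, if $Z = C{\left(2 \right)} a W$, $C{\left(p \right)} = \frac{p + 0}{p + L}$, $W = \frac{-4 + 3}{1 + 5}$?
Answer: $\frac{1}{6084} \approx 0.00016437$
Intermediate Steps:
$L = -28$ ($L = 7 \left(-4\right) = -28$)
$W = - \frac{1}{6} \approx -0.16667$
$C{\left(p \right)} = \frac{p}{-28 + p}$ ($C{\left(p \right)} = \frac{p + 0}{p - 28} = \frac{p}{-28 + p}$)
$Z = \frac{1}{78}$ ($Z = \frac{2}{-28 + 2} \cdot 1 \left(- \frac{1}{6}\right) = \frac{2}{-26} \cdot 1 \left(- \frac{1}{6}\right) = 2 \left(- \frac{1}{26}\right) 1 \left(- \frac{1}{6}\right) = \left(- \frac{1}{13}\right) 1 \left(- \frac{1}{6}\right) = \left(- \frac{1}{13}\right) \left(- \frac{1}{6}\right) = \frac{1}{78} \approx 0.012821$)
$Z^{2} = \left(\frac{1}{78}\right)^{2} = \frac{1}{6084}$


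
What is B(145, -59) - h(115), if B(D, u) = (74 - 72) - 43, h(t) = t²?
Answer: -13266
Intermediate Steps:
B(D, u) = -41 (B(D, u) = 2 - 43 = -41)
B(145, -59) - h(115) = -41 - 1*115² = -41 - 1*13225 = -41 - 13225 = -13266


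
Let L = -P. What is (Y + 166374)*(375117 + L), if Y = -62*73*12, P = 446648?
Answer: -8015906922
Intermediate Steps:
Y = -54312 (Y = -4526*12 = -54312)
L = -446648 (L = -1*446648 = -446648)
(Y + 166374)*(375117 + L) = (-54312 + 166374)*(375117 - 446648) = 112062*(-71531) = -8015906922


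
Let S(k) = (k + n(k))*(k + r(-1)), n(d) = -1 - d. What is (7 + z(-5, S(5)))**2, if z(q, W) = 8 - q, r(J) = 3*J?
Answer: 400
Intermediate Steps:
S(k) = 3 - k (S(k) = (k + (-1 - k))*(k + 3*(-1)) = -(k - 3) = -(-3 + k) = 3 - k)
(7 + z(-5, S(5)))**2 = (7 + (8 - 1*(-5)))**2 = (7 + (8 + 5))**2 = (7 + 13)**2 = 20**2 = 400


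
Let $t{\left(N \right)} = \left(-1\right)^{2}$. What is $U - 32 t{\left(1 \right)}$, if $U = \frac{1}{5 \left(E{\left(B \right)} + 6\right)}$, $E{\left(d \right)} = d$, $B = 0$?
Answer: $- \frac{959}{30} \approx -31.967$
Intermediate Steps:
$t{\left(N \right)} = 1$
$U = \frac{1}{30}$ ($U = \frac{1}{5 \left(0 + 6\right)} = \frac{1}{5 \cdot 6} = \frac{1}{30} \approx 0.033333$)
$U - 32 t{\left(1 \right)} = \frac{1}{30} - 32 = - \frac{959}{30}$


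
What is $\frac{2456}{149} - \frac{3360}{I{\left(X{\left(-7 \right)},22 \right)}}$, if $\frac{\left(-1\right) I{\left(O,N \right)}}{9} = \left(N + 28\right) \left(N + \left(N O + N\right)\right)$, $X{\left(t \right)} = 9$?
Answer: $\frac{4465984}{270435} \approx 16.514$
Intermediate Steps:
$I{\left(O,N \right)} = - 9 \left(28 + N\right) \left(2 N + N O\right)$ ($I{\left(O,N \right)} = - 9 \left(N + 28\right) \left(N + \left(N O + N\right)\right) = - 9 \left(28 + N\right) \left(N + \left(N + N O\right)\right) = - 9 \left(28 + N\right) \left(2 N + N O\right)$)
$\frac{2456}{149} - \frac{3360}{I{\left(X{\left(-7 \right)},22 \right)}} = \frac{2456}{149} - \frac{3360}{\left(-9\right) 22 \left(56 + 2 \cdot 22 + 28 \cdot 9 + 22 \cdot 9\right)} = 2456 \cdot \frac{1}{149} - \frac{3360}{\left(-9\right) 22 \left(56 + 44 + 252 + 198\right)} = \frac{2456}{149} - \frac{3360}{\left(-9\right) 22 \cdot 550} = \frac{2456}{149} - \frac{3360}{-108900} = \frac{2456}{149} - - \frac{56}{1815} = \frac{2456}{149} + \frac{56}{1815} = \frac{4465984}{270435}$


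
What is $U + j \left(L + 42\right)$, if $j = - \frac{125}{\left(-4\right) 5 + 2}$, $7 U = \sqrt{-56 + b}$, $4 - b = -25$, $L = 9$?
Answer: $\frac{2125}{6} + \frac{3 i \sqrt{3}}{7} \approx 354.17 + 0.74231 i$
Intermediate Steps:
$b = 29$ ($b = 4 - -25 = 4 + 25 = 29$)
$U = \frac{3 i \sqrt{3}}{7}$ ($U = \frac{\sqrt{-56 + 29}}{7} = \frac{\sqrt{-27}}{7} = \frac{3 i \sqrt{3}}{7} \approx 0.74231 i$)
$j = \frac{125}{18}$ ($j = - \frac{125}{-20 + 2} = - \frac{125}{-18} = \left(-125\right) \left(- \frac{1}{18}\right) = \frac{125}{18} \approx 6.9444$)
$U + j \left(L + 42\right) = \frac{3 i \sqrt{3}}{7} + \frac{125 \left(9 + 42\right)}{18} = \frac{3 i \sqrt{3}}{7} + \frac{125}{18} \cdot 51 = \frac{3 i \sqrt{3}}{7} + \frac{2125}{6} = \frac{2125}{6} + \frac{3 i \sqrt{3}}{7}$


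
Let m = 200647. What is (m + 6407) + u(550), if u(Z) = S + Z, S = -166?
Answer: 207438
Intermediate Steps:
u(Z) = -166 + Z
(m + 6407) + u(550) = (200647 + 6407) + (-166 + 550) = 207054 + 384 = 207438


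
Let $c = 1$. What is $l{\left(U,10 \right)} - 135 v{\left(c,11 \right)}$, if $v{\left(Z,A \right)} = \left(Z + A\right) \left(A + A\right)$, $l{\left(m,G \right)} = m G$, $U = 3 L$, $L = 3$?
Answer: $-35550$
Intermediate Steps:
$U = 9$ ($U = 3 \cdot 3 = 9$)
$l{\left(m,G \right)} = G m$
$v{\left(Z,A \right)} = 2 A \left(A + Z\right)$ ($v{\left(Z,A \right)} = \left(A + Z\right) 2 A = 2 A \left(A + Z\right)$)
$l{\left(U,10 \right)} - 135 v{\left(c,11 \right)} = 10 \cdot 9 - 135 \cdot 2 \cdot 11 \left(11 + 1\right) = 90 - 135 \cdot 2 \cdot 11 \cdot 12 = 90 - 35640 = -35550$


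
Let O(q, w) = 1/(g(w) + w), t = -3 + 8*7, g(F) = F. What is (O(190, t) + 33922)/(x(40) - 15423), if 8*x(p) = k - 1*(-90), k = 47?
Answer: -14382932/6532091 ≈ -2.2019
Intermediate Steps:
t = 53 (t = -3 + 56 = 53)
O(q, w) = 1/(2*w) (O(q, w) = 1/(w + w) = 1/(2*w))
x(p) = 137/8 (x(p) = (47 - 1*(-90))/8 = (47 + 90)/8 = (⅛)*137 = 137/8)
(O(190, t) + 33922)/(x(40) - 15423) = ((½)/53 + 33922)/(137/8 - 15423) = ((½)*(1/53) + 33922)/(-123247/8) = (1/106 + 33922)*(-8/123247) = (3595733/106)*(-8/123247) = -14382932/6532091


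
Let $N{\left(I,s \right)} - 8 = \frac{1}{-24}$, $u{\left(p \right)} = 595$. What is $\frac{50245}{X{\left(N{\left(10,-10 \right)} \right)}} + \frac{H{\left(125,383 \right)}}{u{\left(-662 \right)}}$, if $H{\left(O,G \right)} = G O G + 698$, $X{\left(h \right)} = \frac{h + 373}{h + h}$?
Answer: $\frac{179073758739}{5440085} \approx 32917.0$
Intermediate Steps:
$N{\left(I,s \right)} = \frac{191}{24}$ ($N{\left(I,s \right)} = 8 + \frac{1}{-24} = 8 - \frac{1}{24} = \frac{191}{24}$)
$X{\left(h \right)} = \frac{373 + h}{2 h}$
$H{\left(O,G \right)} = 698 + O G^{2}$ ($H{\left(O,G \right)} = O G^{2} + 698 = 698 + O G^{2}$)
$\frac{50245}{X{\left(N{\left(10,-10 \right)} \right)}} + \frac{H{\left(125,383 \right)}}{u{\left(-662 \right)}} = \frac{50245}{\frac{1}{2} \frac{1}{\frac{191}{24}} \left(373 + \frac{191}{24}\right)} + \frac{698 + 125 \cdot 383^{2}}{595} = \frac{50245}{\frac{1}{2} \cdot \frac{24}{191} \cdot \frac{9143}{24}} + \left(698 + 125 \cdot 146689\right) \frac{1}{595} = \frac{50245}{\frac{9143}{382}} + \left(698 + 18336125\right) \frac{1}{595} = 50245 \cdot \frac{382}{9143} + 18336823 \cdot \frac{1}{595} = \frac{19193590}{9143} + \frac{18336823}{595} = \frac{179073758739}{5440085}$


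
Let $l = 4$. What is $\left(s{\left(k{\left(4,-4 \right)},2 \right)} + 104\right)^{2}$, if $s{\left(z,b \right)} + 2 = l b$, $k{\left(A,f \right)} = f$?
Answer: $12100$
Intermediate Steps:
$s{\left(z,b \right)} = -2 + 4 b$
$\left(s{\left(k{\left(4,-4 \right)},2 \right)} + 104\right)^{2} = \left(\left(-2 + 4 \cdot 2\right) + 104\right)^{2} = \left(\left(-2 + 8\right) + 104\right)^{2} = \left(6 + 104\right)^{2} = 110^{2} = 12100$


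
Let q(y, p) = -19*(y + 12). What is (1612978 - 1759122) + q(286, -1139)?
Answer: -151806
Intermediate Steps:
q(y, p) = -228 - 19*y (q(y, p) = -19*(12 + y) = -228 - 19*y)
(1612978 - 1759122) + q(286, -1139) = (1612978 - 1759122) + (-228 - 19*286) = -146144 + (-228 - 5434) = -146144 - 5662 = -151806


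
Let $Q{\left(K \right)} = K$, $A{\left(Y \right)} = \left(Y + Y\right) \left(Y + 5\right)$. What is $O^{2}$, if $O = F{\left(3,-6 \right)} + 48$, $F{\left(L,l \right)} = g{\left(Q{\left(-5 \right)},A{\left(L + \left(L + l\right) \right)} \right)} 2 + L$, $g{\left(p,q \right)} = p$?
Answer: $1681$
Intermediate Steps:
$A{\left(Y \right)} = 2 Y \left(5 + Y\right)$
$F{\left(L,l \right)} = -10 + L$ ($F{\left(L,l \right)} = \left(-5\right) 2 + L = -10 + L$)
$O = 41$ ($O = \left(-10 + 3\right) + 48 = -7 + 48 = 41$)
$O^{2} = 41^{2} = 1681$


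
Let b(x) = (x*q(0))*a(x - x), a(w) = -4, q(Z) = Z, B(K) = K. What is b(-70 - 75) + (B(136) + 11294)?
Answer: 11430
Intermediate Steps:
b(x) = 0 (b(x) = (x*0)*(-4) = 0*(-4) = 0)
b(-70 - 75) + (B(136) + 11294) = 0 + (136 + 11294) = 0 + 11430 = 11430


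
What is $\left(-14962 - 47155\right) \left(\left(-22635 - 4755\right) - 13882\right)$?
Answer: $2563692824$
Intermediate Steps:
$\left(-14962 - 47155\right) \left(\left(-22635 - 4755\right) - 13882\right) = - 62117 \left(\left(-22635 - 4755\right) - 13882\right) = - 62117 \left(-27390 - 13882\right) = \left(-62117\right) \left(-41272\right) = 2563692824$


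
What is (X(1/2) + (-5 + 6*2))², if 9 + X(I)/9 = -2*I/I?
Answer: 8464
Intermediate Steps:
X(I) = -99 (X(I) = -81 + 9*(-2*I/I) = -81 + 9*(-2*1) = -81 + 9*(-2) = -81 - 18 = -99)
(X(1/2) + (-5 + 6*2))² = (-99 + (-5 + 6*2))² = (-99 + (-5 + 12))² = (-99 + 7)² = (-92)² = 8464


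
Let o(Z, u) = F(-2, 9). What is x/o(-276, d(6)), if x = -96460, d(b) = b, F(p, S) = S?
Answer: -96460/9 ≈ -10718.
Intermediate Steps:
o(Z, u) = 9
x/o(-276, d(6)) = -96460/9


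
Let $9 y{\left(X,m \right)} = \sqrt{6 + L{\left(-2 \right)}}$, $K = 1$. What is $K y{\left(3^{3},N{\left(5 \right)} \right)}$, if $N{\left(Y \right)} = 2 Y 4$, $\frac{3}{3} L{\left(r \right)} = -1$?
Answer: $\frac{\sqrt{5}}{9} \approx 0.24845$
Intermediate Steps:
$L{\left(r \right)} = -1$
$N{\left(Y \right)} = 8 Y$
$y{\left(X,m \right)} = \frac{\sqrt{5}}{9}$ ($y{\left(X,m \right)} = \frac{\sqrt{6 - 1}}{9} = \frac{\sqrt{5}}{9}$)
$K y{\left(3^{3},N{\left(5 \right)} \right)} = 1 \frac{\sqrt{5}}{9} = \frac{\sqrt{5}}{9}$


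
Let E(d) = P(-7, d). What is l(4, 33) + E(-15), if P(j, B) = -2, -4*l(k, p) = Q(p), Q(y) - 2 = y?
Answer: -43/4 ≈ -10.750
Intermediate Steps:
Q(y) = 2 + y
l(k, p) = -½ - p/4 (l(k, p) = -(2 + p)/4 = -½ - p/4)
E(d) = -2
l(4, 33) + E(-15) = (-½ - ¼*33) - 2 = (-½ - 33/4) - 2 = -35/4 - 2 = -43/4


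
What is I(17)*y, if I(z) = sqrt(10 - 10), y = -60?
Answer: 0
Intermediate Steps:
I(z) = 0 (I(z) = sqrt(0) = 0)
I(17)*y = 0*(-60) = 0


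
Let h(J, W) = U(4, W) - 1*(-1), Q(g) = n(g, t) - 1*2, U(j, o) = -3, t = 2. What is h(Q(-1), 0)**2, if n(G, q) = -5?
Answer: 4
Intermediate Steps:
Q(g) = -7 (Q(g) = -5 - 1*2 = -5 - 2 = -7)
h(J, W) = -2 (h(J, W) = -3 - 1*(-1) = -3 + 1 = -2)
h(Q(-1), 0)**2 = (-2)**2 = 4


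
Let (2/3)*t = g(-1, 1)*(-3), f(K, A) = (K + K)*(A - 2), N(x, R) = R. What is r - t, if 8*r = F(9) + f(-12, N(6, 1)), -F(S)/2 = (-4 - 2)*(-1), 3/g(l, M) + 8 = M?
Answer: -3/7 ≈ -0.42857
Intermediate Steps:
g(l, M) = 3/(-8 + M)
f(K, A) = 2*K*(-2 + A) (f(K, A) = (2*K)*(-2 + A) = 2*K*(-2 + A))
F(S) = -12 (F(S) = -2*(-4 - 2)*(-1) = -(-12)*(-1) = -2*6 = -12)
r = 3/2 (r = (-12 + 2*(-12)*(-2 + 1))/8 = (-12 + 2*(-12)*(-1))/8 = (-12 + 24)/8 = (⅛)*12 = 3/2 ≈ 1.5000)
t = 27/14 (t = 3*((3/(-8 + 1))*(-3))/2 = 3*((3/(-7))*(-3))/2 = 3*((3*(-⅐))*(-3))/2 = 3*(-3/7*(-3))/2 = (3/2)*(9/7) = 27/14 ≈ 1.9286)
r - t = 3/2 - 1*27/14 = 3/2 - 27/14 = -3/7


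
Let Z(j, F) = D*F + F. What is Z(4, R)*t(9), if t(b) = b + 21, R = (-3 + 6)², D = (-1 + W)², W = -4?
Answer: 7020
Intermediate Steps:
D = 25 (D = (-1 - 4)² = (-5)² = 25)
R = 9 (R = 3² = 9)
t(b) = 21 + b
Z(j, F) = 26*F (Z(j, F) = 25*F + F = 26*F)
Z(4, R)*t(9) = (26*9)*(21 + 9) = 234*30 = 7020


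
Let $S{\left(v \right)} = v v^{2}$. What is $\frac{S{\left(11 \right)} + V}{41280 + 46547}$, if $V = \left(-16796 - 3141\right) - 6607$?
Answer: $- \frac{25213}{87827} \approx -0.28708$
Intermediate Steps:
$S{\left(v \right)} = v^{3}$
$V = -26544$ ($V = -19937 - 6607 = -26544$)
$\frac{S{\left(11 \right)} + V}{41280 + 46547} = \frac{11^{3} - 26544}{41280 + 46547} = \frac{1331 - 26544}{87827} = \left(-25213\right) \frac{1}{87827} = - \frac{25213}{87827}$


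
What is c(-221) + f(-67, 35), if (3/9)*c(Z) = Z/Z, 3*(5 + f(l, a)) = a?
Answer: 29/3 ≈ 9.6667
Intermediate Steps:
f(l, a) = -5 + a/3
c(Z) = 3 (c(Z) = 3*(Z/Z) = 3*1 = 3)
c(-221) + f(-67, 35) = 3 + (-5 + (⅓)*35) = 3 + (-5 + 35/3) = 3 + 20/3 = 29/3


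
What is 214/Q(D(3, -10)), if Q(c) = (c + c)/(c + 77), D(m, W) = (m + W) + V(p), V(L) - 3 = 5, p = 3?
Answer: 8346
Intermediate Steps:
V(L) = 8 (V(L) = 3 + 5 = 8)
D(m, W) = 8 + W + m (D(m, W) = (m + W) + 8 = (W + m) + 8 = 8 + W + m)
Q(c) = 2*c/(77 + c) (Q(c) = (2*c)/(77 + c) = 2*c/(77 + c))
214/Q(D(3, -10)) = 214/((2*(8 - 10 + 3)/(77 + (8 - 10 + 3)))) = 214/((2*1/(77 + 1))) = 214/((2*1/78)) = 214/((2*1*(1/78))) = 214/(1/39) = 214*39 = 8346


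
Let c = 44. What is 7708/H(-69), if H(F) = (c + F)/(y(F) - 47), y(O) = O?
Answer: 894128/25 ≈ 35765.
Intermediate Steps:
H(F) = (44 + F)/(-47 + F) (H(F) = (44 + F)/(F - 47) = (44 + F)/(-47 + F))
7708/H(-69) = 7708/(((44 - 69)/(-47 - 69))) = 7708/((-25/(-116))) = 7708/((-1/116*(-25))) = 7708/(25/116) = 7708*(116/25) = 894128/25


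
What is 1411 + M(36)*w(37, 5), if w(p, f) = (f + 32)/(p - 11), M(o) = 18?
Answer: 18676/13 ≈ 1436.6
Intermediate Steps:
w(p, f) = (32 + f)/(-11 + p)
1411 + M(36)*w(37, 5) = 1411 + 18*((32 + 5)/(-11 + 37)) = 1411 + 18*(37/26) = 1411 + 333/13 = 18676/13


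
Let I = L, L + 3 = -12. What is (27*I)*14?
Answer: -5670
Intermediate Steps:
L = -15 (L = -3 - 12 = -15)
I = -15
(27*I)*14 = (27*(-15))*14 = -405*14 = -5670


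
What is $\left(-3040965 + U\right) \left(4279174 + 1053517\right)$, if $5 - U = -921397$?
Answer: $-11302974534033$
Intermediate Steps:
$U = 921402$ ($U = 5 - -921397 = 5 + 921397 = 921402$)
$\left(-3040965 + U\right) \left(4279174 + 1053517\right) = \left(-3040965 + 921402\right) \left(4279174 + 1053517\right) = \left(-2119563\right) 5332691 = -11302974534033$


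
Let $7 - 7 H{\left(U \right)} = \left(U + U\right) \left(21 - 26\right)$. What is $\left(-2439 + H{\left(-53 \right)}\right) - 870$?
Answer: $- \frac{23686}{7} \approx -3383.7$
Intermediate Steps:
$H{\left(U \right)} = 1 + \frac{10 U}{7}$ ($H{\left(U \right)} = 1 - \frac{\left(U + U\right) \left(21 - 26\right)}{7} = 1 - \frac{2 U \left(-5\right)}{7} = 1 - \frac{\left(-10\right) U}{7} = 1 + \frac{10 U}{7}$)
$\left(-2439 + H{\left(-53 \right)}\right) - 870 = \left(-2439 + \left(1 + \frac{10}{7} \left(-53\right)\right)\right) - 870 = \left(-2439 + \left(1 - \frac{530}{7}\right)\right) - 870 = \left(-2439 - \frac{523}{7}\right) - 870 = - \frac{17596}{7} - 870 = - \frac{23686}{7}$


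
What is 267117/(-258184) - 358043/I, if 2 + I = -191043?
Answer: 41409606647/49324762280 ≈ 0.83953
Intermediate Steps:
I = -191045 (I = -2 - 191043 = -191045)
267117/(-258184) - 358043/I = 267117/(-258184) - 358043/(-191045) = 267117*(-1/258184) - 358043*(-1/191045) = -267117/258184 + 358043/191045 = 41409606647/49324762280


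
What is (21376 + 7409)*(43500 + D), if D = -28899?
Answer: 420289785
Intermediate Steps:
(21376 + 7409)*(43500 + D) = (21376 + 7409)*(43500 - 28899) = 28785*14601 = 420289785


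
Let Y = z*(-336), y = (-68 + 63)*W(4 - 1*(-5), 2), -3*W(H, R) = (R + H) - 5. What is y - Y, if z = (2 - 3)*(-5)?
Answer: 1690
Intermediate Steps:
W(H, R) = 5/3 - H/3 - R/3 (W(H, R) = -((R + H) - 5)/3 = -((H + R) - 5)/3 = -(-5 + H + R)/3 = 5/3 - H/3 - R/3)
z = 5 (z = -1*(-5) = 5)
y = 10 (y = (-68 + 63)*(5/3 - (4 - 1*(-5))/3 - ⅓*2) = -5*(5/3 - (4 + 5)/3 - ⅔) = -5*(5/3 - ⅓*9 - ⅔) = -5*(5/3 - 3 - ⅔) = -5*(-2) = 10)
Y = -1680 (Y = 5*(-336) = -1680)
y - Y = 10 - 1*(-1680) = 10 + 1680 = 1690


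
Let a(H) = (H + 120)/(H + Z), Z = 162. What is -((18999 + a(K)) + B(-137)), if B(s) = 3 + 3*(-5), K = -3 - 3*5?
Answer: -455705/24 ≈ -18988.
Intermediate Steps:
K = -18 (K = -3 - 15 = -18)
B(s) = -12 (B(s) = 3 - 15 = -12)
a(H) = (120 + H)/(162 + H) (a(H) = (H + 120)/(H + 162) = (120 + H)/(162 + H))
-((18999 + a(K)) + B(-137)) = -((18999 + (120 - 18)/(162 - 18)) - 12) = -((18999 + 102/144) - 12) = -((18999 + (1/144)*102) - 12) = -((18999 + 17/24) - 12) = -(455993/24 - 12) = -1*455705/24 = -455705/24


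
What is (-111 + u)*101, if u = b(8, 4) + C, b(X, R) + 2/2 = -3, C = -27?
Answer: -14342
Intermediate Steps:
b(X, R) = -4 (b(X, R) = -1 - 3 = -4)
u = -31 (u = -4 - 27 = -31)
(-111 + u)*101 = (-111 - 31)*101 = -142*101 = -14342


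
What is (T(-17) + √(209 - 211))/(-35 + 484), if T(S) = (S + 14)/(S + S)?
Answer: 3/15266 + I*√2/449 ≈ 0.00019652 + 0.0031497*I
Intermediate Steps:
T(S) = (14 + S)/(2*S) (T(S) = (14 + S)/((2*S)) = (14 + S)*(1/(2*S)) = (14 + S)/(2*S))
(T(-17) + √(209 - 211))/(-35 + 484) = ((½)*(14 - 17)/(-17) + √(209 - 211))/(-35 + 484) = ((½)*(-1/17)*(-3) + √(-2))/449 = (3/34 + I*√2)*(1/449) = 3/15266 + I*√2/449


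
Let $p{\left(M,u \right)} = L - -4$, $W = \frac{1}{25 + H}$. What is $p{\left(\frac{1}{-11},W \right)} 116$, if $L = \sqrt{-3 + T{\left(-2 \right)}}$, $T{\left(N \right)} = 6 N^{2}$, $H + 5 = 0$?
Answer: $464 + 116 \sqrt{21} \approx 995.58$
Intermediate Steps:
$H = -5$ ($H = -5 + 0 = -5$)
$W = \frac{1}{20}$ ($W = \frac{1}{25 - 5} = \frac{1}{20} \approx 0.05$)
$L = \sqrt{21}$ ($L = \sqrt{-3 + 6 \left(-2\right)^{2}} = \sqrt{-3 + 6 \cdot 4} = \sqrt{-3 + 24} = \sqrt{21} \approx 4.5826$)
$p{\left(M,u \right)} = 4 + \sqrt{21}$ ($p{\left(M,u \right)} = \sqrt{21} - -4 = \sqrt{21} + 4 = 4 + \sqrt{21}$)
$p{\left(\frac{1}{-11},W \right)} 116 = \left(4 + \sqrt{21}\right) 116 = 464 + 116 \sqrt{21}$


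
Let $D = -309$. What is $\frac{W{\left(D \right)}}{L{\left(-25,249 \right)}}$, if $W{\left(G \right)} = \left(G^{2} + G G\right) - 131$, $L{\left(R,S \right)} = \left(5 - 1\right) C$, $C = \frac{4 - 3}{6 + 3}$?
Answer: $\frac{1717479}{4} \approx 4.2937 \cdot 10^{5}$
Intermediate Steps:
$C = \frac{1}{9}$ ($C = 1 \cdot \frac{1}{9} = \frac{1}{9} \approx 0.11111$)
$L{\left(R,S \right)} = \frac{4}{9}$ ($L{\left(R,S \right)} = \left(5 - 1\right) \frac{1}{9} = 4 \cdot \frac{1}{9} = \frac{4}{9}$)
$W{\left(G \right)} = -131 + 2 G^{2}$ ($W{\left(G \right)} = \left(G^{2} + G^{2}\right) - 131 = 2 G^{2} - 131 = -131 + 2 G^{2}$)
$\frac{W{\left(D \right)}}{L{\left(-25,249 \right)}} = \frac{-131 + 2 \left(-309\right)^{2}}{\frac{4}{9}} = \left(-131 + 2 \cdot 95481\right) \frac{9}{4} = \left(-131 + 190962\right) \frac{9}{4} = 190831 \cdot \frac{9}{4} = \frac{1717479}{4}$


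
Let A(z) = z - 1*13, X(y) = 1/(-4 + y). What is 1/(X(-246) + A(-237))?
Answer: -250/62501 ≈ -0.0039999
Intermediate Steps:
A(z) = -13 + z (A(z) = z - 13 = -13 + z)
1/(X(-246) + A(-237)) = 1/(1/(-4 - 246) + (-13 - 237)) = 1/(1/(-250) - 250) = 1/(-1/250 - 250) = 1/(-62501/250) = -250/62501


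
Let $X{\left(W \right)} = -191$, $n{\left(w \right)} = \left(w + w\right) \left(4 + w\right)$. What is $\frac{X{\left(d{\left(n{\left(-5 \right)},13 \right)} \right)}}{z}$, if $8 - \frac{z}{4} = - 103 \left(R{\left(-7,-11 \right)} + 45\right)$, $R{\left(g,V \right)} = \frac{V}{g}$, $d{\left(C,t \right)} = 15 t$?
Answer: $- \frac{1337}{134536} \approx -0.0099379$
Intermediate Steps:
$n{\left(w \right)} = 2 w \left(4 + w\right)$
$z = \frac{134536}{7}$ ($z = 32 - 4 \left(- 103 \left(- \frac{11}{-7} + 45\right)\right) = 32 - 4 \left(- 103 \left(\left(-11\right) \left(- \frac{1}{7}\right) + 45\right)\right) = 32 - 4 \left(- 103 \left(\frac{11}{7} + 45\right)\right) = 32 - 4 \left(\left(-103\right) \frac{326}{7}\right) = 32 - - \frac{134312}{7} = 32 + \frac{134312}{7} = \frac{134536}{7} \approx 19219.0$)
$\frac{X{\left(d{\left(n{\left(-5 \right)},13 \right)} \right)}}{z} = - \frac{191}{\frac{134536}{7}} = \left(-191\right) \frac{7}{134536} = - \frac{1337}{134536}$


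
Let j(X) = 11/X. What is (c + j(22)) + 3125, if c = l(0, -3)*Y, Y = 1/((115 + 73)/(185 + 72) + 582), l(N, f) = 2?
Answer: 468081645/149762 ≈ 3125.5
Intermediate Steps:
Y = 257/149762 (Y = 1/(188/257 + 582) = 1/(149762/257) = 257/149762 ≈ 0.0017161)
c = 257/74881 (c = 2*(257/149762) = 257/74881 ≈ 0.0034321)
(c + j(22)) + 3125 = (257/74881 + 11/22) + 3125 = (257/74881 + 11*(1/22)) + 3125 = (257/74881 + 1/2) + 3125 = 75395/149762 + 3125 = 468081645/149762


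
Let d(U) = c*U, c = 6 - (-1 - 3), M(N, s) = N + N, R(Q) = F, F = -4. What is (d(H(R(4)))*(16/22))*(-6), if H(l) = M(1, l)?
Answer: -960/11 ≈ -87.273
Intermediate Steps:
R(Q) = -4
M(N, s) = 2*N
H(l) = 2 (H(l) = 2*1 = 2)
c = 10 (c = 6 - 1*(-4) = 6 + 4 = 10)
d(U) = 10*U
(d(H(R(4)))*(16/22))*(-6) = ((10*2)*(16/22))*(-6) = (20*(16*(1/22)))*(-6) = (20*(8/11))*(-6) = (160/11)*(-6) = -960/11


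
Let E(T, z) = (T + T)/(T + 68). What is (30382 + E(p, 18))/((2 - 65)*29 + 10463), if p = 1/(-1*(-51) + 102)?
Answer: 79031178/22464395 ≈ 3.5181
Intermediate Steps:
p = 1/153 (p = 1/(51 + 102) = 1/153 ≈ 0.0065359)
E(T, z) = 2*T/(68 + T) (E(T, z) = (2*T)/(68 + T) = 2*T/(68 + T))
(30382 + E(p, 18))/((2 - 65)*29 + 10463) = (30382 + 2*(1/153)/(68 + 1/153))/((2 - 65)*29 + 10463) = (30382 + 2*(1/153)/(10405/153))/(-63*29 + 10463) = (30382 + 2*(1/153)*(153/10405))/(-1827 + 10463) = (30382 + 2/10405)/8636 = (316124712/10405)*(1/8636) = 79031178/22464395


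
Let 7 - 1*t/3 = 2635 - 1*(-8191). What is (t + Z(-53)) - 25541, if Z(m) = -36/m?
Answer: -3073858/53 ≈ -57997.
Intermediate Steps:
t = -32457 (t = 21 - 3*(2635 - 1*(-8191)) = 21 - 3*(2635 + 8191) = 21 - 3*10826 = 21 - 32478 = -32457)
(t + Z(-53)) - 25541 = (-32457 - 36/(-53)) - 25541 = (-32457 - 36*(-1/53)) - 25541 = (-32457 + 36/53) - 25541 = -1720185/53 - 25541 = -3073858/53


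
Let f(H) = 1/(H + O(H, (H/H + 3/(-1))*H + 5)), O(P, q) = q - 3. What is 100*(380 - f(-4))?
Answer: 113950/3 ≈ 37983.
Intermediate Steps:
O(P, q) = -3 + q
f(H) = 1/(2 - H) (f(H) = 1/(H + (-3 + ((H/H + 3/(-1))*H + 5))) = 1/(H + (-3 + ((1 + 3*(-1))*H + 5))) = 1/(H + (-3 + ((1 - 3)*H + 5))) = 1/(H + (-3 + (-2*H + 5))) = 1/(H + (-3 + (5 - 2*H))) = 1/(H + (2 - 2*H)) = 1/(2 - H))
100*(380 - f(-4)) = 100*(380 - 1/(2 - 1*(-4))) = 100*(380 - 1/(2 + 4)) = 100*(380 - 1/6) = 100*(380 - 1*⅙) = 100*(380 - ⅙) = 100*(2279/6) = 113950/3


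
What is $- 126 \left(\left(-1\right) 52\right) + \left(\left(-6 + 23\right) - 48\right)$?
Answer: $6521$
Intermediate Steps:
$- 126 \left(\left(-1\right) 52\right) + \left(\left(-6 + 23\right) - 48\right) = \left(-126\right) \left(-52\right) + \left(17 - 48\right) = 6552 - 31 = 6521$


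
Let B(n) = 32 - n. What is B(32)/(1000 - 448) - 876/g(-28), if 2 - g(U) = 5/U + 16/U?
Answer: -3504/11 ≈ -318.55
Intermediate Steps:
g(U) = 2 - 21/U (g(U) = 2 - (5/U + 16/U) = 2 - 21/U)
B(32)/(1000 - 448) - 876/g(-28) = (32 - 1*32)/(1000 - 448) - 876/(2 - 21/(-28)) = (32 - 32)/552 - 876/(2 - 21*(-1/28)) = 0*(1/552) - 876/(2 + ¾) = 0 - 876/11/4 = 0 - 876*4/11 = 0 - 3504/11 = -3504/11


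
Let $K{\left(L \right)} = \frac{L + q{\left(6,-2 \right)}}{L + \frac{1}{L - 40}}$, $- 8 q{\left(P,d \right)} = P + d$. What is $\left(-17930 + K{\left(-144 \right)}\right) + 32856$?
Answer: $\frac{395520810}{26497} \approx 14927.0$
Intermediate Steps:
$q{\left(P,d \right)} = - \frac{P}{8} - \frac{d}{8}$ ($q{\left(P,d \right)} = - \frac{P + d}{8} = - \frac{P}{8} - \frac{d}{8}$)
$K{\left(L \right)} = \frac{- \frac{1}{2} + L}{L + \frac{1}{-40 + L}}$ ($K{\left(L \right)} = \frac{L - \frac{1}{2}}{L + \frac{1}{L - 40}} = \frac{L + \left(- \frac{3}{4} + \frac{1}{4}\right)}{L + \frac{1}{-40 + L}} = \frac{L - \frac{1}{2}}{L + \frac{1}{-40 + L}} = \frac{- \frac{1}{2} + L}{L + \frac{1}{-40 + L}}$)
$\left(-17930 + K{\left(-144 \right)}\right) + 32856 = \left(-17930 + \frac{20 + \left(-144\right)^{2} - -5832}{1 + \left(-144\right)^{2} - -5760}\right) + 32856 = \left(-17930 + \frac{20 + 20736 + 5832}{1 + 20736 + 5760}\right) + 32856 = \left(-17930 + \frac{1}{26497} \cdot 26588\right) + 32856 = \left(-17930 + \frac{26588}{26497}\right) + 32856 = - \frac{475064622}{26497} + 32856 = \frac{395520810}{26497}$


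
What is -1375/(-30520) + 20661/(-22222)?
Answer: -60001847/67821544 ≈ -0.88470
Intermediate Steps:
-1375/(-30520) + 20661/(-22222) = -1375*(-1/30520) + 20661*(-1/22222) = 275/6104 - 20661/22222 = -60001847/67821544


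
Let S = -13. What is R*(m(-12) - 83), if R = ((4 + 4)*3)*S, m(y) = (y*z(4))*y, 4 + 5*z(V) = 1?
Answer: 264264/5 ≈ 52853.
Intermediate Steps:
z(V) = -⅗ (z(V) = -⅘ + (⅕)*1 = -⅘ + ⅕ = -⅗)
m(y) = -3*y²/5 (m(y) = (y*(-⅗))*y = (-3*y/5)*y = -3*y²/5)
R = -312 (R = ((4 + 4)*3)*(-13) = (8*3)*(-13) = 24*(-13) = -312)
R*(m(-12) - 83) = -312*(-⅗*(-12)² - 83) = -312*(-⅗*144 - 83) = -312*(-432/5 - 83) = -312*(-847/5) = 264264/5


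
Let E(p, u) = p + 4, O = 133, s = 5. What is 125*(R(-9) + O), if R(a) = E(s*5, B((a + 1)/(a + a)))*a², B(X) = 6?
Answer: 310250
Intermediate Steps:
E(p, u) = 4 + p
R(a) = 29*a² (R(a) = (4 + 5*5)*a² = (4 + 25)*a² = 29*a²)
125*(R(-9) + O) = 125*(29*(-9)² + 133) = 125*(29*81 + 133) = 125*(2349 + 133) = 125*2482 = 310250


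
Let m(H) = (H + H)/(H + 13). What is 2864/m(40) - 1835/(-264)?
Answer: 2513743/1320 ≈ 1904.4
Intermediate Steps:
m(H) = 2*H/(13 + H) (m(H) = (2*H)/(13 + H) = 2*H/(13 + H))
2864/m(40) - 1835/(-264) = 2864/((2*40/(13 + 40))) - 1835/(-264) = 2864/((2*40/53)) - 1835*(-1/264) = 2864/((2*40*(1/53))) + 1835/264 = 2864/(80/53) + 1835/264 = 2864*(53/80) + 1835/264 = 9487/5 + 1835/264 = 2513743/1320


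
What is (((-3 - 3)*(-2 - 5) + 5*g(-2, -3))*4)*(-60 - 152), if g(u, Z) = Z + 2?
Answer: -31376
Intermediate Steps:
g(u, Z) = 2 + Z
(((-3 - 3)*(-2 - 5) + 5*g(-2, -3))*4)*(-60 - 152) = (((-3 - 3)*(-2 - 5) + 5*(2 - 3))*4)*(-60 - 152) = ((-6*(-7) + 5*(-1))*4)*(-212) = ((42 - 5)*4)*(-212) = (37*4)*(-212) = 148*(-212) = -31376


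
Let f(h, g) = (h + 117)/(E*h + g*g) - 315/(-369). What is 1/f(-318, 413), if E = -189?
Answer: 9457511/8065244 ≈ 1.1726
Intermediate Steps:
f(h, g) = 35/41 + (117 + h)/(g² - 189*h) (f(h, g) = (h + 117)/(-189*h + g*g) - 315/(-369) = (117 + h)/(-189*h + g²) - 315*(-1/369) = (117 + h)/(g² - 189*h) + 35/41 = 35/41 + (117 + h)/(g² - 189*h))
1/f(-318, 413) = 1/((4797 - 6574*(-318) + 35*413²)/(41*(413² - 189*(-318)))) = 1/((4797 + 2090532 + 35*170569)/(41*(170569 + 60102))) = 1/((1/41)*(4797 + 2090532 + 5969915)/230671) = 1/((1/41)*(1/230671)*8065244) = 1/(8065244/9457511) = 9457511/8065244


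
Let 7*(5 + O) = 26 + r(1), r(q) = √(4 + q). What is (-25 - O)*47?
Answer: -7802/7 - 47*√5/7 ≈ -1129.6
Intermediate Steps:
O = -9/7 + √5/7 (O = -5 + (26 + √(4 + 1))/7 = -5 + (26 + √5)/7 = -5 + (26/7 + √5/7) = -9/7 + √5/7 ≈ -0.96628)
(-25 - O)*47 = (-25 - (-9/7 + √5/7))*47 = (-25 + (9/7 - √5/7))*47 = (-166/7 - √5/7)*47 = -7802/7 - 47*√5/7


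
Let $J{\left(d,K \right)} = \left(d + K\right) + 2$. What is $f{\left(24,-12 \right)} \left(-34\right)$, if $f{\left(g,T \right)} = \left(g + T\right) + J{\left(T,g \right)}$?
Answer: $-884$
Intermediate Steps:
$J{\left(d,K \right)} = 2 + K + d$ ($J{\left(d,K \right)} = \left(K + d\right) + 2 = 2 + K + d$)
$f{\left(g,T \right)} = 2 + 2 T + 2 g$ ($f{\left(g,T \right)} = \left(g + T\right) + \left(2 + g + T\right) = \left(T + g\right) + \left(2 + T + g\right) = 2 + 2 T + 2 g$)
$f{\left(24,-12 \right)} \left(-34\right) = \left(2 + 2 \left(-12\right) + 2 \cdot 24\right) \left(-34\right) = \left(2 - 24 + 48\right) \left(-34\right) = 26 \left(-34\right) = -884$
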